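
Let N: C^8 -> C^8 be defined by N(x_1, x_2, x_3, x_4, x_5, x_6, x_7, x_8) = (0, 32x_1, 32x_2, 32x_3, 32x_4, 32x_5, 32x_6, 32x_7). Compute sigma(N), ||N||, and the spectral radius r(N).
sigma(N) = {0}; ||N|| = 32; r(N) = 0. (N is nilpotent with N^8 = 0.)

On C^8, N is a strictly lower-triangular matrix with 32 on the subdiagonal and zeros elsewhere, so its characteristic polynomial is lambda^8 and every eigenvalue is 0: sigma(N) = {0}. For the operator norm, N e_i = 32e_{i+1} for i = 1, ..., 7 and N e_8 = 0, so the singular values of N are 32 (with multiplicity 7) and 0; hence ||N|| = 32. The spectral radius r(N) = max|lambda| = 0. Note ||N|| > r(N) — characteristic of non-normal nilpotent operators. Indeed N^8 = 0.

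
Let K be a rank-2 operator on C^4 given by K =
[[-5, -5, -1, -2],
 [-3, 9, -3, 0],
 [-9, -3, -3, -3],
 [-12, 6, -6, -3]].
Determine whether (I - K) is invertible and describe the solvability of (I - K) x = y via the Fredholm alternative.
(I - K) is invertible (det(I - K) = -132 ≠ 0), so for every y in C^4 the equation (I - K) x = y has a unique solution.

K has rank 2 and factors as K = U V^T = u1 v1^T + u2 v2^T with u1 = (-1, 3, 0, 3), v1 = (-1, 3, -1, 0), u2 = (2, 0, 3, 3), v2 = (-3, -1, -1, -1) (multiplying out reproduces the displayed K). The nonzero eigenvalues of U V^T coincide with those of the 2 x 2 matrix G = V^T U = [[v1·u1, v1·u2], [v2·u1, v2·u2]] = [[10, -5], [-3, -12]], and by the Sylvester determinant identity det(I_4 - U V^T) = det(I_2 - V^T U) = det([[-9, 5], [3, 13]]) = (-9)(13) - (5)(3) = -132. (Direct check: I - K =
[[6, 5, 1, 2],
 [3, -8, 3, 0],
 [9, 3, 4, 3],
 [12, -6, 6, 4]]
has determinant -132.) The finite-dimensional Fredholm alternative says: either (I - K) is invertible, or ker(I - K) ≠ {0} and then range(I - K) = ker((I - K)^*)^⊥, with dim ker(I - K) = dim ker((I - K)^*). Since det(I - K) ≠ 0, 1 is not an eigenvalue of K and ker(I - K) = {0}, so we are in the first case: for every y there is a unique x = (I - K)^(-1) y. (Explicitly, by the Woodbury identity, (I - U V^T)^(-1) = I + U (I_2 - G)^(-1) V^T.)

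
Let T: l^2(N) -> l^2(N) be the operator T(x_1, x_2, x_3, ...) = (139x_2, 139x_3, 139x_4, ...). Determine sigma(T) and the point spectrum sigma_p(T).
sigma(T) = closed disk {z in C : |z| ≤ 139}; sigma_p(T) = open disk {z in C : |z| < 139}

Note T = 139·V where V is the unit left shift (V x)_k = x_{k+1}; so sigma(T) = 139·sigma(V) and ||T|| = 139||V||. ||T x||^2 = 19321sum_{k≥2} |x_k|^2 ≤ 19321||x||^2, with equality on {x : x_1 = 0}, so ||T|| = 139. For any lambda with |lambda| < 139, set r = lambda/139 (|r| < 1); the vector x = (1, r, r^2, ...) is in l^2 and satisfies T x = 139(r, r^2, ...) = lambda x, so lambda is an eigenvalue. On the boundary |lambda| = 139 the geometric series diverges, so no l^2 eigenvector exists, but these lambda lie in the approximate point spectrum. Hence sigma(T) is the closed disk of radius 139 and sigma_p(T) is the open disk.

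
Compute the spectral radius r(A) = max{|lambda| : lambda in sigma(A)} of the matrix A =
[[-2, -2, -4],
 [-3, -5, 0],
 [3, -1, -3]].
r(A) ≈ 6.2236

The eigenvalues of A are the roots of its characteristic polynomial. With M = A (coefficients from the trace, the sum of principal 2x2 minors, and det A):
  p(λ) = det(λ I - M) = λ^3 + 10λ^2 + 37λ + 84.
No integer candidate from the rational root theorem (±divisors of 84) is a root, so the roots are irrational. The cubic discriminant is Δ = -32784 < 0, so there is one real root and a complex-conjugate pair. p(-7) = -28 and p(-6) = 6 have opposite signs, so a root lies in (-7, -6); Newton's method refines it to λ ≈ -6.2236. Dividing out (λ - (-6.2236)) leaves approximately λ^2 + 3.7764λ + 13.4971. For λ^2 + 3.7764λ + 13.4971 the discriminant is -39.7269. It is negative, so the remaining roots are the complex-conjugate pair λ ≈ -1.8882 ± 3.1515i. Their product equals the constant term, so |λ|^2 ≈ 13.4971 and |λ| ≈ 3.6738.
Thus the eigenvalues (to 4 decimals) are -6.2236 (modulus 6.2236); -1.8882 ± 3.1515i (modulus 3.6738). The spectral radius is the largest modulus: r(A) ≈ 6.2236. (Cross-check: r(A) ≤ ||A||_2 ≈ 6.7718; equality holds whenever A is normal, though it can also hold for some non-normal A.)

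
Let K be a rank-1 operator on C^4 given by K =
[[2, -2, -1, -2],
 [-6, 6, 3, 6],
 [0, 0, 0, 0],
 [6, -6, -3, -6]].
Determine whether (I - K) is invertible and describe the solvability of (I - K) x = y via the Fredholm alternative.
(I - K) is invertible (det(I - K) = -1 ≠ 0), so for every y in C^4 the equation (I - K) x = y has a unique solution.

K has rank 1, so it is an outer product K = u v^T: every row of K is a multiple of one row vector. Reading off the entries, u = (1, -3, 0, 3) and v = (2, -2, -1, -2) (row i of K equals u_i·v^T). A rank-one matrix u v^T satisfies K u = u (v·u) and kills the (3)-dimensional subspace v^⊥, so its characteristic polynomial is lambda^3 (lambda - v·u) with v·u = tr K = 2. Hence the eigenvalues of I - K are 1 (multiplicity 3) and 1 - (2) = -1, so det(I - K) = -1. (Direct check: I - K =
[[-1, 2, 1, 2],
 [6, -5, -3, -6],
 [0, 0, 1, 0],
 [-6, 6, 3, 7]]
has determinant -1.) The finite-dimensional Fredholm alternative says: either (I - K) is invertible, or ker(I - K) ≠ {0} and then range(I - K) = ker((I - K)^*)^⊥, with dim ker(I - K) = dim ker((I - K)^*). Since det(I - K) ≠ 0, 1 is not an eigenvalue of K and ker(I - K) = {0}, so we are in the first case: for every y there is a unique x = (I - K)^(-1) y. Explicitly, by the Sherman–Morrison formula, (I - u v^T)^(-1) = I + u v^T/(1 - v·u), i.e. (I - K)^(-1) = I - K.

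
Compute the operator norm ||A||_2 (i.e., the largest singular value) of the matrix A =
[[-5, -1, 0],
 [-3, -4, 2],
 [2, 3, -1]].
||A||_2 ≈ 7.6777 (= sqrt(largest eigenvalue of A^T A))

||A||_2 = sigma_max(A) = sqrt(lambda_max(A^T A)). Form the symmetric matrix M = A^T A =
[[38, 23, -8],
 [23, 26, -11],
 [-8, -11, 5]].
Its characteristic polynomial (trace, sum of principal 2x2 minors, determinant of M give the coefficients) is
  p(λ) = det(λ I - M) = λ^3 - 69λ^2 + 594λ - 81.
No integer candidate from the rational root theorem (±divisors of 81) is a root, so the roots are irrational. The cubic discriminant is Δ = 794657385 > 0, so there are three distinct real roots. p(0) = -81 and p(1) = 445 have opposite signs, so a root lies in (0, 1); Newton's method refines it to λ ≈ 0.1386. p(9) = 405 and p(10) = -41 have opposite signs, so a root lies in (9, 10); Newton's method refines it to λ ≈ 9.9151. p(58) = -2633 and p(59) = 155 have opposite signs, so a root lies in (58, 59); Newton's method refines it to λ ≈ 58.9464. Check (Vieta): the three roots sum to 69, matching tr M = 69.
So the eigenvalues of A^T A are ≈ 0.1386, 9.9151, 58.9464 (all ≥ 0, as they must be for A^T A). The largest is λ_max ≈ 58.9464, hence ||A||_2 = sqrt(λ_max) ≈ 7.6777.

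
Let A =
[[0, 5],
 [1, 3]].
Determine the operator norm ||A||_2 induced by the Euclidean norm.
||A||_2 = sqrt((35 + sqrt(1125))/2) ≈ 5.8541 (= sqrt(largest eigenvalue of A^T A))

||A||_2 = sigma_max(A) = sqrt(lambda_max(A^T A)). Form the symmetric matrix M = A^T A =
[[1, 3],
 [3, 34]].
Its characteristic polynomial (trace, determinant of M give the coefficients) is
  p(λ) = det(λ I - M) = λ^2 - 35λ + 25.
For λ^2 - 35λ + 25 the discriminant is 1125. It is nonnegative but not a perfect square, so the roots are real and irrational: λ = (35 ± sqrt(1125))/2 ≈ 34.2705, 0.7295.
So the eigenvalues of A^T A are ≈ 0.7295, 34.2705 (all ≥ 0, as they must be for A^T A). The largest is λ_max = (35 + sqrt(1125))/2 ≈ 34.2705, hence ||A||_2 = sqrt(λ_max) = sqrt((35 + sqrt(1125))/2) ≈ 5.8541.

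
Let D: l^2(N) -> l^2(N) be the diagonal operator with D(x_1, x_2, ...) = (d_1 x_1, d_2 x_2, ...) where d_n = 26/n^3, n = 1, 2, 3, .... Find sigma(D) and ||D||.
sigma(D) = {26/n^3 : n ≥ 1} ∪ {0}; ||D|| = 26

A bounded diagonal operator on l^2 with diagonal entries d_n has spectrum equal to the closure of {d_n : n ≥ 1}: every d_n is an eigenvalue (with eigenvector e_n), so {d_n} ⊂ sigma(D); the spectrum is closed, so its closure is too; and for lambda not in the closure, (D - lambda I) has bounded inverse (the diagonal entries 1/(d_n - lambda) are bounded). For our sequence d_n = 26/n^3, n = 1, 2, 3, ...:
  - {d_n} = {26/n^3 : n ≥ 1}; the only limit point is 0
  - closure = {26/n^3 : n ≥ 1} ∪ {0}
For the norm: a diagonal operator has ||D|| = sup_n |d_n|. Here d_n = 26/n^3 is positive and decreasing, so sup_n |d_n| = d_1 = 26. So ||D|| = 26.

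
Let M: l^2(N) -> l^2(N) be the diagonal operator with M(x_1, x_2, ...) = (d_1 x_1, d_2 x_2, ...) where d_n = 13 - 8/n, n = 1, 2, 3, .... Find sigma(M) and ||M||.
sigma(M) = {13 - 8/n : n ≥ 1} ∪ {13}; ||M|| = 13

A bounded diagonal operator on l^2 with diagonal entries d_n has spectrum equal to the closure of {d_n : n ≥ 1}: every d_n is an eigenvalue (with eigenvector e_n), so {d_n} ⊂ sigma(M); the spectrum is closed, so its closure is too; and for lambda not in the closure, (M - lambda I) has bounded inverse (the diagonal entries 1/(d_n - lambda) are bounded). For our sequence d_n = 13 - 8/n, n = 1, 2, 3, ...:
  - {d_n} = {13 - 8/n : n ≥ 1}; the only limit point is 13
  - closure = {13 - 8/n : n ≥ 1} ∪ {13}
For the norm: a diagonal operator has ||M|| = sup_n |d_n|. Here d_n = 13 - 8/n increases monotonically from d_1 = 5 toward 13, with all terms in [5, 13); so sup_n |d_n| = 13 (the supremum is the limit, not attained). So ||M|| = 13.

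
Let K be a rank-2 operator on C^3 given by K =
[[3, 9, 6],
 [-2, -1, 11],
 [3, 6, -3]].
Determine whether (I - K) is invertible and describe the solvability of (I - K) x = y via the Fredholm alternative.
(I - K) is invertible (det(I - K) = -73 ≠ 0), so for every y in C^3 the equation (I - K) x = y has a unique solution.

K has rank 2 and factors as K = U V^T = u1 v1^T + u2 v2^T with u1 = (3, 3, 0), v1 = (0, 1, 3), u2 = (3, -2, 3), v2 = (1, 2, -1) (multiplying out reproduces the displayed K). The nonzero eigenvalues of U V^T coincide with those of the 2 x 2 matrix G = V^T U = [[v1·u1, v1·u2], [v2·u1, v2·u2]] = [[3, 7], [9, -4]], and by the Sylvester determinant identity det(I_3 - U V^T) = det(I_2 - V^T U) = det([[-2, -7], [-9, 5]]) = (-2)(5) - (-7)(-9) = -73. (Direct check: I - K =
[[-2, -9, -6],
 [2, 2, -11],
 [-3, -6, 4]]
has determinant -73.) The finite-dimensional Fredholm alternative says: either (I - K) is invertible, or ker(I - K) ≠ {0} and then range(I - K) = ker((I - K)^*)^⊥, with dim ker(I - K) = dim ker((I - K)^*). Since det(I - K) ≠ 0, 1 is not an eigenvalue of K and ker(I - K) = {0}, so we are in the first case: for every y there is a unique x = (I - K)^(-1) y. (Explicitly, by the Woodbury identity, (I - U V^T)^(-1) = I + U (I_2 - G)^(-1) V^T.)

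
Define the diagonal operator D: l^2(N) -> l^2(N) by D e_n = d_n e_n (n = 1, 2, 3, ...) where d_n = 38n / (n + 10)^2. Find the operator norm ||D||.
||D|| = 19/20 (attained at n = 10)

For D diagonal, ||D|| = sup_n |d_n|. Treat f(x) = 38x / (x + 10)^2 for real x > 0. By the quotient rule, f'(x) = 38(10 - x)/(x + 10)^3, which is positive for x < 10 and negative for x > 10. So f has a unique maximum at x = 10, and since 10 is a positive integer, the supremum over n ≥ 1 is attained at n = 10: d_10 = 38·10/(10 + 10)^2 = 38·10/400 = 19/20. Hence ||D|| = 19/20.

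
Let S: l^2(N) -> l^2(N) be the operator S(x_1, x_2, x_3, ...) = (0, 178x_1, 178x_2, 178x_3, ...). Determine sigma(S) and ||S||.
sigma(S) = closed disk {z in C : |z| ≤ 178}; ||S|| = 178

Note S = 178·U where U is the unit right shift (U x)_k = x_{k-1} (with x_0 := 0); so ||S|| = 178||U|| and sigma(S) = 178·sigma(U). ||S x||^2 = sum_{k≥1} |178x_k|^2 = 31684||x||^2, so ||S|| = 178 and sigma(S) ⊂ {|z| ≤ 178}. For any |lambda| < 178, the equation (S - lambda I) x = 0 forces x_1 = 0, then 178x_k = lambda x_{k+1} ⇒ x = 0, so S has no eigenvalues. But (S - lambda I) is not surjective for |lambda| < 178: solving (S - lambda I) x = e_1 would require x_n proportional to (lambda/178)^(-n), which is not in l^2. So every |lambda| < 178 lies in the residual spectrum. The boundary |lambda| = 178 is in the approximate point spectrum (the spectrum is closed). Hence sigma(S) is the closed disk of radius 178.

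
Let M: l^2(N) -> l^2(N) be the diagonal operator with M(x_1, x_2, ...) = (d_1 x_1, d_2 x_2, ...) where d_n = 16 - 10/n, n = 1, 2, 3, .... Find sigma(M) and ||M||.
sigma(M) = {16 - 10/n : n ≥ 1} ∪ {16}; ||M|| = 16

A bounded diagonal operator on l^2 with diagonal entries d_n has spectrum equal to the closure of {d_n : n ≥ 1}: every d_n is an eigenvalue (with eigenvector e_n), so {d_n} ⊂ sigma(M); the spectrum is closed, so its closure is too; and for lambda not in the closure, (M - lambda I) has bounded inverse (the diagonal entries 1/(d_n - lambda) are bounded). For our sequence d_n = 16 - 10/n, n = 1, 2, 3, ...:
  - {d_n} = {16 - 10/n : n ≥ 1}; the only limit point is 16
  - closure = {16 - 10/n : n ≥ 1} ∪ {16}
For the norm: a diagonal operator has ||M|| = sup_n |d_n|. Here d_n = 16 - 10/n increases monotonically from d_1 = 6 toward 16, with all terms in [6, 16); so sup_n |d_n| = 16 (the supremum is the limit, not attained). So ||M|| = 16.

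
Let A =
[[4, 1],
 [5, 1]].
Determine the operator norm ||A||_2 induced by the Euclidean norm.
||A||_2 = sqrt((43 + sqrt(1845))/2) ≈ 6.5557 (= sqrt(largest eigenvalue of A^T A))

||A||_2 = sigma_max(A) = sqrt(lambda_max(A^T A)). Form the symmetric matrix M = A^T A =
[[41, 9],
 [9, 2]].
Its characteristic polynomial (trace, determinant of M give the coefficients) is
  p(λ) = det(λ I - M) = λ^2 - 43λ + 1.
For λ^2 - 43λ + 1 the discriminant is 1845. It is nonnegative but not a perfect square, so the roots are real and irrational: λ = (43 ± sqrt(1845))/2 ≈ 42.9767, 0.0233.
So the eigenvalues of A^T A are ≈ 0.0233, 42.9767 (all ≥ 0, as they must be for A^T A). The largest is λ_max = (43 + sqrt(1845))/2 ≈ 42.9767, hence ||A||_2 = sqrt(λ_max) = sqrt((43 + sqrt(1845))/2) ≈ 6.5557.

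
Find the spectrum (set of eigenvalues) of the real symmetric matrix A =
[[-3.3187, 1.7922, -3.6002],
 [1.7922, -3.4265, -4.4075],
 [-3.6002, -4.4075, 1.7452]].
sigma(A) ≈ {-6, -5, 6}

A is real symmetric, so its spectrum consists of real eigenvalues. Expanding the characteristic polynomial of the displayed matrix gives
  det(λ I - A) = p(λ) = λ^3 + (5)λ^2 + (-36)λ + (-179.9985).
Solving p(λ) = 0 yields eigenvalues ≈ -6, -5, 6. (A is shown rounded to 4 decimals, so these recover the underlying integer eigenvalues to within that precision.)
Verification: the trace of A = -5 equals the sum of eigenvalues -5, and det(A) ≈ 179.9985 matches the eigenvalue product 180.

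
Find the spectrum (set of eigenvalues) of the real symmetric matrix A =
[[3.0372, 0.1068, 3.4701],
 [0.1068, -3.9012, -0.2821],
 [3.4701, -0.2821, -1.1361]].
sigma(A) ≈ {-4, -3, 5}

A is real symmetric, so its spectrum consists of real eigenvalues. Expanding the characteristic polynomial of the displayed matrix gives
  det(λ I - A) = p(λ) = λ^3 + (2)λ^2 + (-23)λ + (-60).
Solving p(λ) = 0 yields eigenvalues ≈ -4, -3, 5. (A is shown rounded to 4 decimals, so these recover the underlying integer eigenvalues to within that precision.)
Verification: the trace of A = -2 equals the sum of eigenvalues -2, and det(A) ≈ 60.0002 matches the eigenvalue product 60.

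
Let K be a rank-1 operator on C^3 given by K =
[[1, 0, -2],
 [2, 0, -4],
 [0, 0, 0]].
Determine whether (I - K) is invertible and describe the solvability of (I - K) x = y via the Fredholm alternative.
(I - K) is singular (det(I - K) = 0, i.e. 1 ∈ sigma(K)). (I - K) x = y is solvable iff y ⊥ ker((I - K)^*) = span{(1, 0, -2)}, i.e. iff y_1 - 2y_3 = 0. When solvable, the solutions are x = y + c·(1, 2, 0), c arbitrary (ker(I - K) = span{(1, 2, 0)}, dimension 1).

K has rank 1, so it is an outer product K = u v^T: every row of K is a multiple of one row vector. Reading off the entries, u = (1, 2, 0) and v = (1, 0, -2) (row i of K equals u_i·v^T). A rank-one matrix u v^T satisfies K u = u (v·u) and kills the (2)-dimensional subspace v^⊥, so its characteristic polynomial is lambda^2 (lambda - v·u) with v·u = tr K = 1. Hence the eigenvalues of I - K are 1 (multiplicity 2) and 1 - (1) = 0, so det(I - K) = 0. (Direct check: I - K =
[[0, 0, 2],
 [-2, 1, 4],
 [0, 0, 1]]
has determinant 0.) So 1 is an eigenvalue of K and (I - K) is not invertible. The finite-dimensional Fredholm alternative says: either (I - K) is invertible, or ker(I - K) ≠ {0} and then range(I - K) = ker((I - K)^*)^⊥, with dim ker(I - K) = dim ker((I - K)^*). We are in the second case, so we need both kernels. Kernel of I - K: (I - K) u = u - u (v·u) = u - u = 0, so ker(I - K) = span{u} = span{(1, 2, 0)} (it is exactly 1-dimensional because rank(I - K) = 2). Kernel of the adjoint: K is real, so (I - K)^* = I - K^T = I - v u^T, and (I - v u^T) v = v - v (u·v) = 0; hence ker((I - K)^*) = span{v} = span{(1, 0, -2)}. Therefore (I - K) x = y is solvable iff <y, v> = 0, i.e. iff y_1 - 2y_3 = 0. When this holds, K y = u (v·y) = 0, so (I - K) y = y and x = y is a particular solution; the full solution set is the line x = y + c·u = y + c·(1, 2, 0), c ∈ C.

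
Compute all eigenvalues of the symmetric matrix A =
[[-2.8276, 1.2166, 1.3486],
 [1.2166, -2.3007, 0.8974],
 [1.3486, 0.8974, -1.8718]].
sigma(A) ≈ {-4, -3, 0}

A is real symmetric, so its spectrum consists of real eigenvalues. Expanding the characteristic polynomial of the displayed matrix gives
  det(λ I - A) = p(λ) = λ^3 + (7)λ^2 + (12)λ + (0).
Solving p(λ) = 0 yields eigenvalues ≈ -4, -3, 0. (A is shown rounded to 4 decimals, so these recover the underlying integer eigenvalues to within that precision.)
Verification: the trace of A = -7 equals the sum of eigenvalues -7, and det(A) ≈ -0.0002 matches the eigenvalue product 0.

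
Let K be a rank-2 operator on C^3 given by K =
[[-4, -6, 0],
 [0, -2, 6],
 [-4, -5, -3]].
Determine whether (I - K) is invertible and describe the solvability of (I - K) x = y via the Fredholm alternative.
(I - K) is invertible (det(I - K) = 66 ≠ 0), so for every y in C^3 the equation (I - K) x = y has a unique solution.

K has rank 2 and factors as K = U V^T = u1 v1^T + u2 v2^T with u1 = (-2, 0, -2), v1 = (2, 2, 3), u2 = (2, 2, 1), v2 = (0, -1, 3) (multiplying out reproduces the displayed K). The nonzero eigenvalues of U V^T coincide with those of the 2 x 2 matrix G = V^T U = [[v1·u1, v1·u2], [v2·u1, v2·u2]] = [[-10, 11], [-6, 1]], and by the Sylvester determinant identity det(I_3 - U V^T) = det(I_2 - V^T U) = det([[11, -11], [6, 0]]) = (11)(0) - (-11)(6) = 66. (Direct check: I - K =
[[5, 6, 0],
 [0, 3, -6],
 [4, 5, 4]]
has determinant 66.) The finite-dimensional Fredholm alternative says: either (I - K) is invertible, or ker(I - K) ≠ {0} and then range(I - K) = ker((I - K)^*)^⊥, with dim ker(I - K) = dim ker((I - K)^*). Since det(I - K) ≠ 0, 1 is not an eigenvalue of K and ker(I - K) = {0}, so we are in the first case: for every y there is a unique x = (I - K)^(-1) y. (Explicitly, by the Woodbury identity, (I - U V^T)^(-1) = I + U (I_2 - G)^(-1) V^T.)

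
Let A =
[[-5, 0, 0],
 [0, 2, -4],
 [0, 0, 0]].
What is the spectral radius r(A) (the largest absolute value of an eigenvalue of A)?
r(A) = 5

The eigenvalues of A are the roots of its characteristic polynomial. With M = A (coefficients from the trace, the sum of principal 2x2 minors, and det A):
  p(λ) = det(λ I - M) = λ^3 + 3λ^2 - 10λ.
The constant term is 0, so λ = 0 is a root. Dividing out λ leaves p(λ) = λ(λ^2 + 3λ - 10). For λ^2 + 3λ - 10 the discriminant is 49. It is a perfect square (7^2), so the roots are rational: λ = (-3 ± 7)/2 = 2, -5.
Thus the eigenvalues (to 4 decimals) are 2 (modulus 2); -5 (modulus 5); 0 (modulus 0). The spectral radius is the largest modulus: r(A) = 5. (Cross-check: r(A) ≤ ||A||_2 ≈ 5; equality holds whenever A is normal, though it can also hold for some non-normal A.)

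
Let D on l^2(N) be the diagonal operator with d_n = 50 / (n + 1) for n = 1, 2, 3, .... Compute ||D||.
||D|| = 25 (attained at n = 1)

For D diagonal, ||D|| = sup_n |d_n| = sup_n 50/(n + 1). This is positive and strictly decreasing in n, so the supremum is attained at n = 1: d_1 = 50/(1 + 1) = 25. Hence ||D|| = 25.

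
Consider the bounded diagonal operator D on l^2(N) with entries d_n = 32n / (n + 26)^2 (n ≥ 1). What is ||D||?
||D|| = 4/13 (attained at n = 26)

For D diagonal, ||D|| = sup_n |d_n|. Treat f(x) = 32x / (x + 26)^2 for real x > 0. By the quotient rule, f'(x) = 32(26 - x)/(x + 26)^3, which is positive for x < 26 and negative for x > 26. So f has a unique maximum at x = 26, and since 26 is a positive integer, the supremum over n ≥ 1 is attained at n = 26: d_26 = 32·26/(26 + 26)^2 = 32·26/2704 = 4/13. Hence ||D|| = 4/13.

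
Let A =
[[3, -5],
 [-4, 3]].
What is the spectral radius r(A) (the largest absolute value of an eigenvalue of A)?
r(A) = (6 + sqrt(80))/2 ≈ 7.4721

The eigenvalues of A are the roots of its characteristic polynomial. With M = A (coefficients from the trace and determinant):
  p(λ) = det(λ I - M) = λ^2 - 6λ - 11.
For λ^2 - 6λ - 11 the discriminant is 80. It is nonnegative but not a perfect square, so the roots are real and irrational: λ = (6 ± sqrt(80))/2 ≈ 7.4721, -1.4721.
Thus the eigenvalues (to 4 decimals) are 7.4721 (modulus 7.4721); -1.4721 (modulus 1.4721). The spectral radius is the largest modulus: r(A) = (6 + sqrt(80))/2 ≈ 7.4721. (Cross-check: r(A) ≤ ||A||_2 ≈ 7.5414; equality holds whenever A is normal, though it can also hold for some non-normal A.)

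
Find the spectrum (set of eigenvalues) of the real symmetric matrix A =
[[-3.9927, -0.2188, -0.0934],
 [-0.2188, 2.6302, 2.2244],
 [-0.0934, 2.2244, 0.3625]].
sigma(A) ≈ {-4, -1, 4}

A is real symmetric, so its spectrum consists of real eigenvalues. Expanding the characteristic polynomial of the displayed matrix gives
  det(λ I - A) = p(λ) = λ^3 + (1)λ^2 + (-16)λ + (-16).
Solving p(λ) = 0 yields eigenvalues ≈ -4, -1, 4. (A is shown rounded to 4 decimals, so these recover the underlying integer eigenvalues to within that precision.)
Verification: the trace of A = -1 equals the sum of eigenvalues -1, and det(A) ≈ 15.9995 matches the eigenvalue product 16.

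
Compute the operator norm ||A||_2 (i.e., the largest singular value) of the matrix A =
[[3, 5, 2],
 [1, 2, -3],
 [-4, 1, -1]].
||A||_2 ≈ 6.542 (= sqrt(largest eigenvalue of A^T A))

||A||_2 = sigma_max(A) = sqrt(lambda_max(A^T A)). Form the symmetric matrix M = A^T A =
[[26, 13, 7],
 [13, 30, 3],
 [7, 3, 14]].
Its characteristic polynomial (trace, sum of principal 2x2 minors, determinant of M give the coefficients) is
  p(λ) = det(λ I - M) = λ^3 - 70λ^2 + 1337λ - 7396.
No integer candidate from the rational root theorem (±divisors of 7396) is a root, so the roots are irrational. The cubic discriminant is Δ = 34384576 > 0, so there are three distinct real roots. p(10) = -26 and p(11) = 172 have opposite signs, so a root lies in (10, 11); Newton's method refines it to λ ≈ 10.1118. p(17) = 16 and p(18) = -178 have opposite signs, so a root lies in (17, 18); Newton's method refines it to λ ≈ 17.09. p(42) = -634 and p(43) = 172 have opposite signs, so a root lies in (42, 43); Newton's method refines it to λ ≈ 42.7982. Check (Vieta): the three roots sum to 70, matching tr M = 70.
So the eigenvalues of A^T A are ≈ 10.1118, 17.09, 42.7982 (all ≥ 0, as they must be for A^T A). The largest is λ_max ≈ 42.7982, hence ||A||_2 = sqrt(λ_max) ≈ 6.542.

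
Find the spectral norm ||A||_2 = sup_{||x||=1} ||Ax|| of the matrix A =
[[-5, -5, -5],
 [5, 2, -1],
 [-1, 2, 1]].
||A||_2 ≈ 9.5273 (= sqrt(largest eigenvalue of A^T A))

||A||_2 = sigma_max(A) = sqrt(lambda_max(A^T A)). Form the symmetric matrix M = A^T A =
[[51, 33, 19],
 [33, 33, 25],
 [19, 25, 27]].
Its characteristic polynomial (trace, sum of principal 2x2 minors, determinant of M give the coefficients) is
  p(λ) = det(λ I - M) = λ^3 - 111λ^2 + 1876λ - 3600.
No integer candidate from the rational root theorem (±divisors of 3600) is a root, so the roots are irrational. The cubic discriminant is Δ = 10402720592 > 0, so there are three distinct real roots. p(2) = -284 and p(3) = 1056 have opposite signs, so a root lies in (2, 3); Newton's method refines it to λ ≈ 2.1996. p(18) = 36 and p(19) = -1168 have opposite signs, so a root lies in (18, 19); Newton's method refines it to λ ≈ 18.0313. p(90) = -4860 and p(91) = 1496 have opposite signs, so a root lies in (90, 91); Newton's method refines it to λ ≈ 90.7691. Check (Vieta): the three roots sum to 111, matching tr M = 111.
So the eigenvalues of A^T A are ≈ 2.1996, 18.0313, 90.7691 (all ≥ 0, as they must be for A^T A). The largest is λ_max ≈ 90.7691, hence ||A||_2 = sqrt(λ_max) ≈ 9.5273.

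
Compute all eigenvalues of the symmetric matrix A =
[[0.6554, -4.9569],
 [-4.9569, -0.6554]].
sigma(A) ≈ {-5, 5}

A is real symmetric, so its spectrum consists of real eigenvalues. Expanding the characteristic polynomial of the displayed matrix gives
  det(λ I - A) = p(λ) = λ^2 + (0)λ + (-25).
Solving p(λ) = 0 yields eigenvalues ≈ -5, 5. (A is shown rounded to 4 decimals, so these recover the underlying integer eigenvalues to within that precision.)
Verification: the trace of A = 0 equals the sum of eigenvalues 0, and det(A) ≈ -25.0004 matches the eigenvalue product -25.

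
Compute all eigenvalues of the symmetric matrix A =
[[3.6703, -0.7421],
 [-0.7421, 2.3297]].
sigma(A) ≈ {2, 4}

A is real symmetric, so its spectrum consists of real eigenvalues. Expanding the characteristic polynomial of the displayed matrix gives
  det(λ I - A) = p(λ) = λ^2 + (-6)λ + (8).
Solving p(λ) = 0 yields eigenvalues ≈ 2, 4. (A is shown rounded to 4 decimals, so these recover the underlying integer eigenvalues to within that precision.)
Verification: the trace of A = 6 equals the sum of eigenvalues 6, and det(A) ≈ 8.0000 matches the eigenvalue product 8.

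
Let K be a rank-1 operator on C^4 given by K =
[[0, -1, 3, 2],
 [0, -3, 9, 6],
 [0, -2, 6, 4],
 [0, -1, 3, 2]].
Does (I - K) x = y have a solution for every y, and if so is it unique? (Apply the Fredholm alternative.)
(I - K) is invertible (det(I - K) = -4 ≠ 0), so for every y in C^4 the equation (I - K) x = y has a unique solution.

K has rank 1, so it is an outer product K = u v^T: every row of K is a multiple of one row vector. Reading off the entries, u = (1, 3, 2, 1) and v = (0, -1, 3, 2) (row i of K equals u_i·v^T). A rank-one matrix u v^T satisfies K u = u (v·u) and kills the (3)-dimensional subspace v^⊥, so its characteristic polynomial is lambda^3 (lambda - v·u) with v·u = tr K = 5. Hence the eigenvalues of I - K are 1 (multiplicity 3) and 1 - (5) = -4, so det(I - K) = -4. (Direct check: I - K =
[[1, 1, -3, -2],
 [0, 4, -9, -6],
 [0, 2, -5, -4],
 [0, 1, -3, -1]]
has determinant -4.) The finite-dimensional Fredholm alternative says: either (I - K) is invertible, or ker(I - K) ≠ {0} and then range(I - K) = ker((I - K)^*)^⊥, with dim ker(I - K) = dim ker((I - K)^*). Since det(I - K) ≠ 0, 1 is not an eigenvalue of K and ker(I - K) = {0}, so we are in the first case: for every y there is a unique x = (I - K)^(-1) y. Explicitly, by the Sherman–Morrison formula, (I - u v^T)^(-1) = I + u v^T/(1 - v·u), i.e. (I - K)^(-1) = I + K/(-4).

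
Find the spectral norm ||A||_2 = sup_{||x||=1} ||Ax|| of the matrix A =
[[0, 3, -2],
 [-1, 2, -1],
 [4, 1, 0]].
||A||_2 ≈ 4.4004 (= sqrt(largest eigenvalue of A^T A))

||A||_2 = sigma_max(A) = sqrt(lambda_max(A^T A)). Form the symmetric matrix M = A^T A =
[[17, 2, 1],
 [2, 14, -8],
 [1, -8, 5]].
Its characteristic polynomial (trace, sum of principal 2x2 minors, determinant of M give the coefficients) is
  p(λ) = det(λ I - M) = λ^3 - 36λ^2 + 324λ - 36.
No integer candidate from the rational root theorem (±divisors of 36) is a root, so the roots are irrational. The cubic discriminant is Δ = 804816 > 0, so there are three distinct real roots. p(0) = -36 and p(1) = 253 have opposite signs, so a root lies in (0, 1); Newton's method refines it to λ ≈ 0.1125. p(16) = 28 and p(17) = -19 have opposite signs, so a root lies in (16, 17); Newton's method refines it to λ ≈ 16.524. p(19) = -17 and p(20) = 44 have opposite signs, so a root lies in (19, 20); Newton's method refines it to λ ≈ 19.3635. Check (Vieta): the three roots sum to 36, matching tr M = 36.
So the eigenvalues of A^T A are ≈ 0.1125, 16.524, 19.3635 (all ≥ 0, as they must be for A^T A). The largest is λ_max ≈ 19.3635, hence ||A||_2 = sqrt(λ_max) ≈ 4.4004.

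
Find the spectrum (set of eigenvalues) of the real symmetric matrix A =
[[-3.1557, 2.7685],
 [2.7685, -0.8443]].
sigma(A) ≈ {-5, 1}

A is real symmetric, so its spectrum consists of real eigenvalues. Expanding the characteristic polynomial of the displayed matrix gives
  det(λ I - A) = p(λ) = λ^2 + (4)λ + (-5).
Solving p(λ) = 0 yields eigenvalues ≈ -5, 1. (A is shown rounded to 4 decimals, so these recover the underlying integer eigenvalues to within that precision.)
Verification: the trace of A = -4 equals the sum of eigenvalues -4, and det(A) ≈ -5.0002 matches the eigenvalue product -5.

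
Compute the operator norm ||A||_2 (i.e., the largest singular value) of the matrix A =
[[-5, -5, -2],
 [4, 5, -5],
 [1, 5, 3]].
||A||_2 ≈ 10.5538 (= sqrt(largest eigenvalue of A^T A))

||A||_2 = sigma_max(A) = sqrt(lambda_max(A^T A)). Form the symmetric matrix M = A^T A =
[[42, 50, -7],
 [50, 75, 0],
 [-7, 0, 38]].
Its characteristic polynomial (trace, sum of principal 2x2 minors, determinant of M give the coefficients) is
  p(λ) = det(λ I - M) = λ^3 - 155λ^2 + 5047λ - 21025.
No integer candidate from the rational root theorem (±divisors of 21025) is a root, so the roots are irrational. The cubic discriminant is Δ = 68679369808 > 0, so there are three distinct real roots. p(4) = -3253 and p(5) = 460 have opposite signs, so a root lies in (4, 5); Newton's method refines it to λ ≈ 4.8719. p(38) = 1813 and p(39) = -628 have opposite signs, so a root lies in (38, 39); Newton's method refines it to λ ≈ 38.7458. p(111) = -2932 and p(112) = 4847 have opposite signs, so a root lies in (111, 112); Newton's method refines it to λ ≈ 111.3824. Check (Vieta): the three roots sum to 155, matching tr M = 155.
So the eigenvalues of A^T A are ≈ 4.8719, 38.7458, 111.3824 (all ≥ 0, as they must be for A^T A). The largest is λ_max ≈ 111.3824, hence ||A||_2 = sqrt(λ_max) ≈ 10.5538.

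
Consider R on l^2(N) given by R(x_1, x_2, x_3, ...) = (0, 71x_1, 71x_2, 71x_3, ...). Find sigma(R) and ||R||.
sigma(R) = closed disk {z in C : |z| ≤ 71}; ||R|| = 71

Note R = 71·U where U is the unit right shift (U x)_k = x_{k-1} (with x_0 := 0); so ||R|| = 71||U|| and sigma(R) = 71·sigma(U). ||R x||^2 = sum_{k≥1} |71x_k|^2 = 5041||x||^2, so ||R|| = 71 and sigma(R) ⊂ {|z| ≤ 71}. For any |lambda| < 71, the equation (R - lambda I) x = 0 forces x_1 = 0, then 71x_k = lambda x_{k+1} ⇒ x = 0, so R has no eigenvalues. But (R - lambda I) is not surjective for |lambda| < 71: solving (R - lambda I) x = e_1 would require x_n proportional to (lambda/71)^(-n), which is not in l^2. So every |lambda| < 71 lies in the residual spectrum. The boundary |lambda| = 71 is in the approximate point spectrum (the spectrum is closed). Hence sigma(R) is the closed disk of radius 71.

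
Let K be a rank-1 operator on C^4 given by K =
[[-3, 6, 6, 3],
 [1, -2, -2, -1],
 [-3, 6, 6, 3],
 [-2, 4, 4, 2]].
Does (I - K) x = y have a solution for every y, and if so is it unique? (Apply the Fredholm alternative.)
(I - K) is invertible (det(I - K) = -2 ≠ 0), so for every y in C^4 the equation (I - K) x = y has a unique solution.

K has rank 1, so it is an outer product K = u v^T: every row of K is a multiple of one row vector. Reading off the entries, u = (-3, 1, -3, -2) and v = (1, -2, -2, -1) (row i of K equals u_i·v^T). A rank-one matrix u v^T satisfies K u = u (v·u) and kills the (3)-dimensional subspace v^⊥, so its characteristic polynomial is lambda^3 (lambda - v·u) with v·u = tr K = 3. Hence the eigenvalues of I - K are 1 (multiplicity 3) and 1 - (3) = -2, so det(I - K) = -2. (Direct check: I - K =
[[4, -6, -6, -3],
 [-1, 3, 2, 1],
 [3, -6, -5, -3],
 [2, -4, -4, -1]]
has determinant -2.) The finite-dimensional Fredholm alternative says: either (I - K) is invertible, or ker(I - K) ≠ {0} and then range(I - K) = ker((I - K)^*)^⊥, with dim ker(I - K) = dim ker((I - K)^*). Since det(I - K) ≠ 0, 1 is not an eigenvalue of K and ker(I - K) = {0}, so we are in the first case: for every y there is a unique x = (I - K)^(-1) y. Explicitly, by the Sherman–Morrison formula, (I - u v^T)^(-1) = I + u v^T/(1 - v·u), i.e. (I - K)^(-1) = I + K/(-2).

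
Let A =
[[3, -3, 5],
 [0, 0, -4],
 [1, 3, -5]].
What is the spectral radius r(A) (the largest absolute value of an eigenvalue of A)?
r(A) ≈ 3.6909

The eigenvalues of A are the roots of its characteristic polynomial. With M = A (coefficients from the trace, the sum of principal 2x2 minors, and det A):
  p(λ) = det(λ I - M) = λ^3 + 2λ^2 - 8λ - 48.
No integer candidate from the rational root theorem (±divisors of 48) is a root, so the roots are irrational. The cubic discriminant is Δ = -44544 < 0, so there is one real root and a complex-conjugate pair. p(3) = -27 and p(4) = 16 have opposite signs, so a root lies in (3, 4); Newton's method refines it to λ ≈ 3.6909. Dividing out (λ - (3.6909)) leaves approximately λ^2 + 5.6909λ + 13.0048. For λ^2 + 5.6909λ + 13.0048 the discriminant is -19.6327. It is negative, so the remaining roots are the complex-conjugate pair λ ≈ -2.8455 ± 2.2154i. Their product equals the constant term, so |λ|^2 ≈ 13.0048 and |λ| ≈ 3.6062.
Thus the eigenvalues (to 4 decimals) are 3.6909 (modulus 3.6909); -2.8455 ± 2.2154i (modulus 3.6062). The spectral radius is the largest modulus: r(A) ≈ 3.6909. (Cross-check: r(A) ≤ ||A||_2 ≈ 9.0711; equality holds whenever A is normal, though it can also hold for some non-normal A.)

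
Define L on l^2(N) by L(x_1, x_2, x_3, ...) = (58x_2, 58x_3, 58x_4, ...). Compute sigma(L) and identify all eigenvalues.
sigma(L) = closed disk {z in C : |z| ≤ 58}; sigma_p(L) = open disk {z in C : |z| < 58}

Note L = 58·V where V is the unit left shift (V x)_k = x_{k+1}; so sigma(L) = 58·sigma(V) and ||L|| = 58||V||. ||L x||^2 = 3364sum_{k≥2} |x_k|^2 ≤ 3364||x||^2, with equality on {x : x_1 = 0}, so ||L|| = 58. For any lambda with |lambda| < 58, set r = lambda/58 (|r| < 1); the vector x = (1, r, r^2, ...) is in l^2 and satisfies L x = 58(r, r^2, ...) = lambda x, so lambda is an eigenvalue. On the boundary |lambda| = 58 the geometric series diverges, so no l^2 eigenvector exists, but these lambda lie in the approximate point spectrum. Hence sigma(L) is the closed disk of radius 58 and sigma_p(L) is the open disk.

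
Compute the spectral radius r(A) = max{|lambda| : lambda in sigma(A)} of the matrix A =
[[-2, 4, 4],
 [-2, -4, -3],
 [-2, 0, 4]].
r(A) ≈ 4.1432

The eigenvalues of A are the roots of its characteristic polynomial. With M = A (coefficients from the trace, the sum of principal 2x2 minors, and det A):
  p(λ) = det(λ I - M) = λ^3 + 2λ^2 - 56.
No integer candidate from the rational root theorem (±divisors of 56) is a root, so the roots are irrational. The cubic discriminant is Δ = -82880 < 0, so there is one real root and a complex-conjugate pair. p(3) = -11 and p(4) = 40 have opposite signs, so a root lies in (3, 4); Newton's method refines it to λ ≈ 3.2622. Dividing out (λ - (3.2622)) leaves approximately λ^2 + 5.2622λ + 17.1663. For λ^2 + 5.2622λ + 17.1663 the discriminant is -40.9746. It is negative, so the remaining roots are the complex-conjugate pair λ ≈ -2.6311 ± 3.2006i. Their product equals the constant term, so |λ|^2 ≈ 17.1663 and |λ| ≈ 4.1432.
Thus the eigenvalues (to 4 decimals) are 3.2622 (modulus 3.2622); -2.6311 ± 3.2006i (modulus 4.1432). The spectral radius is the largest modulus: r(A) ≈ 4.1432. (Cross-check: r(A) ≤ ||A||_2 ≈ 8.1208; equality holds whenever A is normal, though it can also hold for some non-normal A.)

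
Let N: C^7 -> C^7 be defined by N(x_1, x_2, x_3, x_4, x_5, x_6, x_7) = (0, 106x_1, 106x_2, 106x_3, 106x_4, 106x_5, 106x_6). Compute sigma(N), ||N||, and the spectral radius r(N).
sigma(N) = {0}; ||N|| = 106; r(N) = 0. (N is nilpotent with N^7 = 0.)

On C^7, N is a strictly lower-triangular matrix with 106 on the subdiagonal and zeros elsewhere, so its characteristic polynomial is lambda^7 and every eigenvalue is 0: sigma(N) = {0}. For the operator norm, N e_i = 106e_{i+1} for i = 1, ..., 6 and N e_7 = 0, so the singular values of N are 106 (with multiplicity 6) and 0; hence ||N|| = 106. The spectral radius r(N) = max|lambda| = 0. Note ||N|| > r(N) — characteristic of non-normal nilpotent operators. Indeed N^7 = 0.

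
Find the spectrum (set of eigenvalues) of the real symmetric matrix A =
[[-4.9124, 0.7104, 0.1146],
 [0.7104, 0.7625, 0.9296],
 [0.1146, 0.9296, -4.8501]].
sigma(A) ≈ {-5, 1} (-5 with multiplicity 2)

A is real symmetric, so its spectrum consists of real eigenvalues. Expanding the characteristic polynomial of the displayed matrix gives
  det(λ I - A) = p(λ) = λ^3 + (9)λ^2 + (15)λ + (-25.0012).
Solving p(λ) = 0 yields eigenvalues ≈ -5, -5, 1. (A is shown rounded to 4 decimals, so these recover the underlying integer eigenvalues to within that precision.)
Verification: the trace of A = -9 equals the sum of eigenvalues -9, and det(A) ≈ 25.0012 matches the eigenvalue product 25.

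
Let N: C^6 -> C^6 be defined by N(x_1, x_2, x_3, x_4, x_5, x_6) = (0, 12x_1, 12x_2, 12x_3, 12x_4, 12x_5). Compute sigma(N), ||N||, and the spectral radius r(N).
sigma(N) = {0}; ||N|| = 12; r(N) = 0. (N is nilpotent with N^6 = 0.)

On C^6, N is a strictly lower-triangular matrix with 12 on the subdiagonal and zeros elsewhere, so its characteristic polynomial is lambda^6 and every eigenvalue is 0: sigma(N) = {0}. For the operator norm, N e_i = 12e_{i+1} for i = 1, ..., 5 and N e_6 = 0, so the singular values of N are 12 (with multiplicity 5) and 0; hence ||N|| = 12. The spectral radius r(N) = max|lambda| = 0. Note ||N|| > r(N) — characteristic of non-normal nilpotent operators. Indeed N^6 = 0.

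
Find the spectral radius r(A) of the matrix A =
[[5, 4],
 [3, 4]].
r(A) = 8

The eigenvalues of A are the roots of its characteristic polynomial. With M = A (coefficients from the trace and determinant):
  p(λ) = det(λ I - M) = λ^2 - 9λ + 8.
For λ^2 - 9λ + 8 the discriminant is 49. It is a perfect square (7^2), so the roots are rational: λ = (9 ± 7)/2 = 8, 1.
Thus the eigenvalues (to 4 decimals) are 8 (modulus 8); 1 (modulus 1). The spectral radius is the largest modulus: r(A) = 8. (Cross-check: r(A) ≤ ||A||_2 ≈ 8.0632; equality holds whenever A is normal, though it can also hold for some non-normal A.)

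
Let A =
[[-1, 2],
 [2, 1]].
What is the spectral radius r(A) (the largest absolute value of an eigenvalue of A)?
r(A) = sqrt(20)/2 ≈ 2.2361

The eigenvalues of A are the roots of its characteristic polynomial. With M = A (coefficients from the trace and determinant):
  p(λ) = det(λ I - M) = λ^2 - 5.
For λ^2 - 5 the discriminant is 20. It is nonnegative but not a perfect square, so the roots are real and irrational: λ = ± sqrt(20)/2 ≈ 2.2361, -2.2361.
Thus the eigenvalues (to 4 decimals) are 2.2361 (modulus 2.2361); -2.2361 (modulus 2.2361). The spectral radius is the largest modulus: r(A) = sqrt(20)/2 ≈ 2.2361. (Cross-check: r(A) ≤ ||A||_2 ≈ 2.2361; equality holds whenever A is normal, though it can also hold for some non-normal A.)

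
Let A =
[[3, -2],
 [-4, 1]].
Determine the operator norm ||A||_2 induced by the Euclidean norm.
||A||_2 = sqrt((30 + sqrt(800))/2) ≈ 5.3983 (= sqrt(largest eigenvalue of A^T A))

||A||_2 = sigma_max(A) = sqrt(lambda_max(A^T A)). Form the symmetric matrix M = A^T A =
[[25, -10],
 [-10, 5]].
Its characteristic polynomial (trace, determinant of M give the coefficients) is
  p(λ) = det(λ I - M) = λ^2 - 30λ + 25.
For λ^2 - 30λ + 25 the discriminant is 800. It is nonnegative but not a perfect square, so the roots are real and irrational: λ = (30 ± sqrt(800))/2 ≈ 29.1421, 0.8579.
So the eigenvalues of A^T A are ≈ 0.8579, 29.1421 (all ≥ 0, as they must be for A^T A). The largest is λ_max = (30 + sqrt(800))/2 ≈ 29.1421, hence ||A||_2 = sqrt(λ_max) = sqrt((30 + sqrt(800))/2) ≈ 5.3983.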